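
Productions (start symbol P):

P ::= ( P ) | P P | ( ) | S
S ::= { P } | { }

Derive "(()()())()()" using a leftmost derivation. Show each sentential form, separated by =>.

P => PP   [P ::= P P]
PP => PPP   [P ::= P P]
PPP => (P)PP   [P ::= ( P )]
(P)PP => (PP)PP   [P ::= P P]
(PP)PP => (PPP)PP   [P ::= P P]
(PPP)PP => (()PP)PP   [P ::= ( )]
(()PP)PP => (()()P)PP   [P ::= ( )]
(()()P)PP => (()()())PP   [P ::= ( )]
(()()())PP => (()()())()P   [P ::= ( )]
(()()())()P => (()()())()()   [P ::= ( )]

P => PP => PPP => (P)PP => (PP)PP => (PPP)PP => (()PP)PP => (()()P)PP => (()()())PP => (()()())()P => (()()())()()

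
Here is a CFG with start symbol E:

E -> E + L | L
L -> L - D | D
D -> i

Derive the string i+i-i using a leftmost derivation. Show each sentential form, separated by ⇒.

E ⇒ E+L ⇒ L+L ⇒ D+L ⇒ i+L ⇒ i+L-D ⇒ i+D-D ⇒ i+i-D ⇒ i+i-i

E ⇒ E+L   [E -> E + L]
E+L ⇒ L+L   [E -> L]
L+L ⇒ D+L   [L -> D]
D+L ⇒ i+L   [D -> i]
i+L ⇒ i+L-D   [L -> L - D]
i+L-D ⇒ i+D-D   [L -> D]
i+D-D ⇒ i+i-D   [D -> i]
i+i-D ⇒ i+i-i   [D -> i]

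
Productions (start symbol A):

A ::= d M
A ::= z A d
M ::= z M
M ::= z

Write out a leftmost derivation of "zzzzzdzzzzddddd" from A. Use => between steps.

A => zAd => zzAdd => zzzAddd => zzzzAdddd => zzzzzAddddd => zzzzzdMddddd => zzzzzdzMddddd => zzzzzdzzMddddd => zzzzzdzzzMddddd => zzzzzdzzzzddddd

A => zAd   [A ::= z A d]
zAd => zzAdd   [A ::= z A d]
zzAdd => zzzAddd   [A ::= z A d]
zzzAddd => zzzzAdddd   [A ::= z A d]
zzzzAdddd => zzzzzAddddd   [A ::= z A d]
zzzzzAddddd => zzzzzdMddddd   [A ::= d M]
zzzzzdMddddd => zzzzzdzMddddd   [M ::= z M]
zzzzzdzMddddd => zzzzzdzzMddddd   [M ::= z M]
zzzzzdzzMddddd => zzzzzdzzzMddddd   [M ::= z M]
zzzzzdzzzMddddd => zzzzzdzzzzddddd   [M ::= z]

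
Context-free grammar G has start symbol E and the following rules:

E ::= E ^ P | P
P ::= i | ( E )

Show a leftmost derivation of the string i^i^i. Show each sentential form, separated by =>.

E => E^P => E^P^P => P^P^P => i^P^P => i^i^P => i^i^i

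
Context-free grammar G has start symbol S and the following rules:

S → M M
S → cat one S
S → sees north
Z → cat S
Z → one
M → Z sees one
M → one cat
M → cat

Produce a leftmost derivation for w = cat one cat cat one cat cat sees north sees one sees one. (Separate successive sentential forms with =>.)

S => cat one S => cat one M M => cat one cat M => cat one cat Z sees one => cat one cat cat S sees one => cat one cat cat M M sees one => cat one cat cat one cat M sees one => cat one cat cat one cat Z sees one sees one => cat one cat cat one cat cat S sees one sees one => cat one cat cat one cat cat sees north sees one sees one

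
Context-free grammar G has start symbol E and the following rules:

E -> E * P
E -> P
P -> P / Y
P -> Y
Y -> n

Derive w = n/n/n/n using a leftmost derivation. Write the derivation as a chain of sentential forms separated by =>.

E => P => P/Y => P/Y/Y => P/Y/Y/Y => Y/Y/Y/Y => n/Y/Y/Y => n/n/Y/Y => n/n/n/Y => n/n/n/n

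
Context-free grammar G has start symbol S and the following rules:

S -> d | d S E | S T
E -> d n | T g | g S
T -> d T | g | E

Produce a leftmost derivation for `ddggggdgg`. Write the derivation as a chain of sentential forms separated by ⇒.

S ⇒ ST ⇒ STT ⇒ dSETT ⇒ dSTETT ⇒ ddTETT ⇒ ddEETT ⇒ ddTgETT ⇒ ddEgETT ⇒ ddTggETT ⇒ ddgggETT ⇒ ddggggSTT ⇒ ddggggdTT ⇒ ddggggdgT ⇒ ddggggdgg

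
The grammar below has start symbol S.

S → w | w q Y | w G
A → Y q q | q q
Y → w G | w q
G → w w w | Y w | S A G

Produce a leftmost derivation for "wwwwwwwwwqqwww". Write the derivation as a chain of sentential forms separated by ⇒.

S ⇒ wG   [S → w G]
wG ⇒ wSAG   [G → S A G]
wSAG ⇒ wwGAG   [S → w G]
wwGAG ⇒ wwwwwAG   [G → w w w]
wwwwwAG ⇒ wwwwwYqqG   [A → Y q q]
wwwwwYqqG ⇒ wwwwwwGqqG   [Y → w G]
wwwwwwGqqG ⇒ wwwwwwwwwqqG   [G → w w w]
wwwwwwwwwqqG ⇒ wwwwwwwwwqqwww   [G → w w w]

S ⇒ wG ⇒ wSAG ⇒ wwGAG ⇒ wwwwwAG ⇒ wwwwwYqqG ⇒ wwwwwwGqqG ⇒ wwwwwwwwwqqG ⇒ wwwwwwwwwqqwww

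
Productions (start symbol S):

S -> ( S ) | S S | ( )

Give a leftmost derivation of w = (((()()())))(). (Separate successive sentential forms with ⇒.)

S ⇒ SS ⇒ (S)S ⇒ ((S))S ⇒ (((S)))S ⇒ (((SS)))S ⇒ (((SSS)))S ⇒ (((()SS)))S ⇒ (((()()S)))S ⇒ (((()()())))S ⇒ (((()()())))()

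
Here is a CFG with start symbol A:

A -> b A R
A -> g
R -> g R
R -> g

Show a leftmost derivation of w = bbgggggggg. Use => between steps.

A => bAR => bbARR => bbgRR => bbggRR => bbgggRR => bbggggRR => bbgggggRR => bbggggggRR => bbgggggggR => bbgggggggg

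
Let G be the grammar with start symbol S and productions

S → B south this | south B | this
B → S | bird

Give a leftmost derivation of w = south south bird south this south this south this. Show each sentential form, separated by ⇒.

S ⇒ B south this ⇒ S south this ⇒ south B south this ⇒ south S south this ⇒ south south B south this ⇒ south south S south this ⇒ south south B south this south this ⇒ south south S south this south this ⇒ south south B south this south this south this ⇒ south south bird south this south this south this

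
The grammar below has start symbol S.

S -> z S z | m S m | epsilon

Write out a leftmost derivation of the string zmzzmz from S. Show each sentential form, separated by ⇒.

S ⇒ zSz   [S -> z S z]
zSz ⇒ zmSmz   [S -> m S m]
zmSmz ⇒ zmzSzmz   [S -> z S z]
zmzSzmz ⇒ zmzzmz   [S -> epsilon]

S ⇒ zSz ⇒ zmSmz ⇒ zmzSzmz ⇒ zmzzmz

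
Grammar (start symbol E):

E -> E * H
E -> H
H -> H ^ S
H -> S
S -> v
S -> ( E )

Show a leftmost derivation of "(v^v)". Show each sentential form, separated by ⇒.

E⇒H⇒S⇒(E)⇒(H)⇒(H^S)⇒(S^S)⇒(v^S)⇒(v^v)

E ⇒ H   [E -> H]
H ⇒ S   [H -> S]
S ⇒ (E)   [S -> ( E )]
(E) ⇒ (H)   [E -> H]
(H) ⇒ (H^S)   [H -> H ^ S]
(H^S) ⇒ (S^S)   [H -> S]
(S^S) ⇒ (v^S)   [S -> v]
(v^S) ⇒ (v^v)   [S -> v]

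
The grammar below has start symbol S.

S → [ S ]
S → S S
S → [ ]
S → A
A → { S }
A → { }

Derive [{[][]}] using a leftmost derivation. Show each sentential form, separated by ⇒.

S ⇒ [S]   [S → [ S ]]
[S] ⇒ [A]   [S → A]
[A] ⇒ [{S}]   [A → { S }]
[{S}] ⇒ [{SS}]   [S → S S]
[{SS}] ⇒ [{[]S}]   [S → [ ]]
[{[]S}] ⇒ [{[][]}]   [S → [ ]]

S⇒[S]⇒[A]⇒[{S}]⇒[{SS}]⇒[{[]S}]⇒[{[][]}]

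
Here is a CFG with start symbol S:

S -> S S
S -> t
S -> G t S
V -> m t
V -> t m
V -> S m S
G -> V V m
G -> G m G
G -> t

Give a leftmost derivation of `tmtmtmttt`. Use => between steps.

S => GtS => GmGtS => GmGmGtS => GmGmGmGtS => tmGmGmGtS => tmtmGmGtS => tmtmtmGtS => tmtmtmttS => tmtmtmttt

S => GtS   [S -> G t S]
GtS => GmGtS   [G -> G m G]
GmGtS => GmGmGtS   [G -> G m G]
GmGmGtS => GmGmGmGtS   [G -> G m G]
GmGmGmGtS => tmGmGmGtS   [G -> t]
tmGmGmGtS => tmtmGmGtS   [G -> t]
tmtmGmGtS => tmtmtmGtS   [G -> t]
tmtmtmGtS => tmtmtmttS   [G -> t]
tmtmtmttS => tmtmtmttt   [S -> t]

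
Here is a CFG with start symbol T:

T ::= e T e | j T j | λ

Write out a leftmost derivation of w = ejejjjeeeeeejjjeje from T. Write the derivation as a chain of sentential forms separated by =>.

T=>eTe=>ejTje=>ejeTeje=>ejejTjeje=>ejejjTjjeje=>ejejjjTjjjeje=>ejejjjeTejjjeje=>ejejjjeeTeejjjeje=>ejejjjeeeTeeejjjeje=>ejejjjeeeeeejjjeje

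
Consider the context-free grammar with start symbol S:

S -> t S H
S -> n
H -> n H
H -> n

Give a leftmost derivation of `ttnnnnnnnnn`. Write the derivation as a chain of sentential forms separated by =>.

S => tSH => ttSHH => ttnHH => ttnnHH => ttnnnHH => ttnnnnHH => ttnnnnnHH => ttnnnnnnHH => ttnnnnnnnHH => ttnnnnnnnnH => ttnnnnnnnnn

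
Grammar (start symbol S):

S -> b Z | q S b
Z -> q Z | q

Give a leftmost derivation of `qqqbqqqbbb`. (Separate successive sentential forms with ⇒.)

S ⇒ qSb   [S -> q S b]
qSb ⇒ qqSbb   [S -> q S b]
qqSbb ⇒ qqqSbbb   [S -> q S b]
qqqSbbb ⇒ qqqbZbbb   [S -> b Z]
qqqbZbbb ⇒ qqqbqZbbb   [Z -> q Z]
qqqbqZbbb ⇒ qqqbqqZbbb   [Z -> q Z]
qqqbqqZbbb ⇒ qqqbqqqbbb   [Z -> q]

S ⇒ qSb ⇒ qqSbb ⇒ qqqSbbb ⇒ qqqbZbbb ⇒ qqqbqZbbb ⇒ qqqbqqZbbb ⇒ qqqbqqqbbb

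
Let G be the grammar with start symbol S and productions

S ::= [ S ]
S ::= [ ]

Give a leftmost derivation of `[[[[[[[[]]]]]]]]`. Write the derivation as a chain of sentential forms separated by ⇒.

S ⇒ [S] ⇒ [[S]] ⇒ [[[S]]] ⇒ [[[[S]]]] ⇒ [[[[[S]]]]] ⇒ [[[[[[S]]]]]] ⇒ [[[[[[[S]]]]]]] ⇒ [[[[[[[[]]]]]]]]

S ⇒ [S]   [S ::= [ S ]]
[S] ⇒ [[S]]   [S ::= [ S ]]
[[S]] ⇒ [[[S]]]   [S ::= [ S ]]
[[[S]]] ⇒ [[[[S]]]]   [S ::= [ S ]]
[[[[S]]]] ⇒ [[[[[S]]]]]   [S ::= [ S ]]
[[[[[S]]]]] ⇒ [[[[[[S]]]]]]   [S ::= [ S ]]
[[[[[[S]]]]]] ⇒ [[[[[[[S]]]]]]]   [S ::= [ S ]]
[[[[[[[S]]]]]]] ⇒ [[[[[[[[]]]]]]]]   [S ::= [ ]]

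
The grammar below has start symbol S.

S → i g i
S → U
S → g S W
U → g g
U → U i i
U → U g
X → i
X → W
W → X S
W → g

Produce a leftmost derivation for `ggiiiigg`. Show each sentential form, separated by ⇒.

S ⇒ U   [S → U]
U ⇒ Ug   [U → U g]
Ug ⇒ Ugg   [U → U g]
Ugg ⇒ Uiigg   [U → U i i]
Uiigg ⇒ Uiiiigg   [U → U i i]
Uiiiigg ⇒ ggiiiigg   [U → g g]

S ⇒ U ⇒ Ug ⇒ Ugg ⇒ Uiigg ⇒ Uiiiigg ⇒ ggiiiigg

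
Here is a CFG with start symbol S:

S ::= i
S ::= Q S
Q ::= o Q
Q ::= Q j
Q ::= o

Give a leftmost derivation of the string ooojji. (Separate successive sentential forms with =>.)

S => QS => QjS => oQjS => oQjjS => ooQjjS => ooojjS => ooojji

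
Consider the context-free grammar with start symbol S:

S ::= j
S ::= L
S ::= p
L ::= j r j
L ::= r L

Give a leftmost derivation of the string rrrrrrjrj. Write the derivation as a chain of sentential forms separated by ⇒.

S ⇒ L ⇒ rL ⇒ rrL ⇒ rrrL ⇒ rrrrL ⇒ rrrrrL ⇒ rrrrrrL ⇒ rrrrrrjrj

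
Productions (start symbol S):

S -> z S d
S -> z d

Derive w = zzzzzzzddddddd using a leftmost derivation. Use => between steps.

S=>zSd=>zzSdd=>zzzSddd=>zzzzSdddd=>zzzzzSddddd=>zzzzzzSdddddd=>zzzzzzzddddddd

S => zSd   [S -> z S d]
zSd => zzSdd   [S -> z S d]
zzSdd => zzzSddd   [S -> z S d]
zzzSddd => zzzzSdddd   [S -> z S d]
zzzzSdddd => zzzzzSddddd   [S -> z S d]
zzzzzSddddd => zzzzzzSdddddd   [S -> z S d]
zzzzzzSdddddd => zzzzzzzddddddd   [S -> z d]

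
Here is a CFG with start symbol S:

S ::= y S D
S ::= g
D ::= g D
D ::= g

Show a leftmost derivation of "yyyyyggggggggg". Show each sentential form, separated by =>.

S => ySD   [S ::= y S D]
ySD => yySDD   [S ::= y S D]
yySDD => yyySDDD   [S ::= y S D]
yyySDDD => yyyySDDDD   [S ::= y S D]
yyyySDDDD => yyyyySDDDDD   [S ::= y S D]
yyyyySDDDDD => yyyyygDDDDD   [S ::= g]
yyyyygDDDDD => yyyyyggDDDDD   [D ::= g D]
yyyyyggDDDDD => yyyyygggDDDDD   [D ::= g D]
yyyyygggDDDDD => yyyyyggggDDDDD   [D ::= g D]
yyyyyggggDDDDD => yyyyygggggDDDD   [D ::= g]
yyyyygggggDDDD => yyyyyggggggDDD   [D ::= g]
yyyyyggggggDDD => yyyyygggggggDD   [D ::= g]
yyyyygggggggDD => yyyyyggggggggD   [D ::= g]
yyyyyggggggggD => yyyyyggggggggg   [D ::= g]

S => ySD => yySDD => yyySDDD => yyyySDDDD => yyyyySDDDDD => yyyyygDDDDD => yyyyyggDDDDD => yyyyygggDDDDD => yyyyyggggDDDDD => yyyyygggggDDDD => yyyyyggggggDDD => yyyyygggggggDD => yyyyyggggggggD => yyyyyggggggggg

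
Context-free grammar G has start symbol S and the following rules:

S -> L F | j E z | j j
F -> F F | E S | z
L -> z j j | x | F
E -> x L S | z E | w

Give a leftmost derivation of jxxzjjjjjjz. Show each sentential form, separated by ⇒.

S ⇒ jEz ⇒ jxLSz ⇒ jxFSz ⇒ jxESSz ⇒ jxxLSSSz ⇒ jxxFSSSz ⇒ jxxzSSSz ⇒ jxxzjjSSz ⇒ jxxzjjjjSz ⇒ jxxzjjjjjjz

S ⇒ jEz   [S -> j E z]
jEz ⇒ jxLSz   [E -> x L S]
jxLSz ⇒ jxFSz   [L -> F]
jxFSz ⇒ jxESSz   [F -> E S]
jxESSz ⇒ jxxLSSSz   [E -> x L S]
jxxLSSSz ⇒ jxxFSSSz   [L -> F]
jxxFSSSz ⇒ jxxzSSSz   [F -> z]
jxxzSSSz ⇒ jxxzjjSSz   [S -> j j]
jxxzjjSSz ⇒ jxxzjjjjSz   [S -> j j]
jxxzjjjjSz ⇒ jxxzjjjjjjz   [S -> j j]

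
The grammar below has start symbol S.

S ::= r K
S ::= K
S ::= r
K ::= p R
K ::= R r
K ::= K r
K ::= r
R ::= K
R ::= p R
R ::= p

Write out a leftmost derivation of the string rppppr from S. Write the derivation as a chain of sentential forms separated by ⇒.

S ⇒ rK   [S ::= r K]
rK ⇒ rRr   [K ::= R r]
rRr ⇒ rpRr   [R ::= p R]
rpRr ⇒ rppRr   [R ::= p R]
rppRr ⇒ rpppRr   [R ::= p R]
rpppRr ⇒ rppppr   [R ::= p]

S⇒rK⇒rRr⇒rpRr⇒rppRr⇒rpppRr⇒rppppr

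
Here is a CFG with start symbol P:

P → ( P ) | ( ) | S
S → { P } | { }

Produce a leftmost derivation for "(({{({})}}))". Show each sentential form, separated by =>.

P=>(P)=>((P))=>((S))=>(({P}))=>(({S}))=>(({{P}}))=>(({{(P)}}))=>(({{(S)}}))=>(({{({})}}))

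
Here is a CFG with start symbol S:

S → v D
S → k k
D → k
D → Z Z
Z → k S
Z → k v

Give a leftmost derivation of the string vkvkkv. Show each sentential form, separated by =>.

S => vD   [S → v D]
vD => vZZ   [D → Z Z]
vZZ => vkSZ   [Z → k S]
vkSZ => vkvDZ   [S → v D]
vkvDZ => vkvkZ   [D → k]
vkvkZ => vkvkkv   [Z → k v]

S => vD => vZZ => vkSZ => vkvDZ => vkvkZ => vkvkkv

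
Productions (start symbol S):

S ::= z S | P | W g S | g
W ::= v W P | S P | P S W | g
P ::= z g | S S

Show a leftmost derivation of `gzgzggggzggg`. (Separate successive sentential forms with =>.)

S => WgS => SPgS => PPgS => SSPgS => gSPgS => gWgSPgS => gPSWgSPgS => gzgSWgSPgS => gzgPWgSPgS => gzgzgWgSPgS => gzgzgggSPgS => gzgzggggPgS => gzgzggggzggS => gzgzggggzggg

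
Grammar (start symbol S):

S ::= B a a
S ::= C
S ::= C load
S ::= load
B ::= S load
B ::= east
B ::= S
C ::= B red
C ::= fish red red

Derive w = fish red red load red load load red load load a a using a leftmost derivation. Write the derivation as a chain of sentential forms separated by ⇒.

S ⇒ B a a   [S ::= B a a]
B a a ⇒ S load a a   [B ::= S load]
S load a a ⇒ C load load a a   [S ::= C load]
C load load a a ⇒ B red load load a a   [C ::= B red]
B red load load a a ⇒ S load red load load a a   [B ::= S load]
S load red load load a a ⇒ C load load red load load a a   [S ::= C load]
C load load red load load a a ⇒ B red load load red load load a a   [C ::= B red]
B red load load red load load a a ⇒ S load red load load red load load a a   [B ::= S load]
S load red load load red load load a a ⇒ C load red load load red load load a a   [S ::= C]
C load red load load red load load a a ⇒ fish red red load red load load red load load a a   [C ::= fish red red]

S ⇒ B a a ⇒ S load a a ⇒ C load load a a ⇒ B red load load a a ⇒ S load red load load a a ⇒ C load load red load load a a ⇒ B red load load red load load a a ⇒ S load red load load red load load a a ⇒ C load red load load red load load a a ⇒ fish red red load red load load red load load a a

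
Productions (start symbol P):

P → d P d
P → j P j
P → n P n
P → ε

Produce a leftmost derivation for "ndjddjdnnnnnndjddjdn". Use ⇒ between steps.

P ⇒ nPn   [P → n P n]
nPn ⇒ ndPdn   [P → d P d]
ndPdn ⇒ ndjPjdn   [P → j P j]
ndjPjdn ⇒ ndjdPdjdn   [P → d P d]
ndjdPdjdn ⇒ ndjddPddjdn   [P → d P d]
ndjddPddjdn ⇒ ndjddjPjddjdn   [P → j P j]
ndjddjPjddjdn ⇒ ndjddjdPdjddjdn   [P → d P d]
ndjddjdPdjddjdn ⇒ ndjddjdnPndjddjdn   [P → n P n]
ndjddjdnPndjddjdn ⇒ ndjddjdnnPnndjddjdn   [P → n P n]
ndjddjdnnPnndjddjdn ⇒ ndjddjdnnnPnnndjddjdn   [P → n P n]
ndjddjdnnnPnnndjddjdn ⇒ ndjddjdnnnnnndjddjdn   [P → ε]

P⇒nPn⇒ndPdn⇒ndjPjdn⇒ndjdPdjdn⇒ndjddPddjdn⇒ndjddjPjddjdn⇒ndjddjdPdjddjdn⇒ndjddjdnPndjddjdn⇒ndjddjdnnPnndjddjdn⇒ndjddjdnnnPnnndjddjdn⇒ndjddjdnnnnnndjddjdn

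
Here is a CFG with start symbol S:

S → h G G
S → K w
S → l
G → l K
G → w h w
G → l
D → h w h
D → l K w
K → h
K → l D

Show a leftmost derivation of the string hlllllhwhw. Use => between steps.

S => hGG   [S → h G G]
hGG => hlG   [G → l]
hlG => hllK   [G → l K]
hllK => hlllD   [K → l D]
hlllD => hllllKw   [D → l K w]
hllllKw => hlllllDw   [K → l D]
hlllllDw => hlllllhwhw   [D → h w h]

S => hGG => hlG => hllK => hlllD => hllllKw => hlllllDw => hlllllhwhw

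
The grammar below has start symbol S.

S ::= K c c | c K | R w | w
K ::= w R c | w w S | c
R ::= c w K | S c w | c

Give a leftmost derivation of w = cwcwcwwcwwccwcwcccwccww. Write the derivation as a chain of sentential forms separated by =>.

S=>Rw=>Scww=>cKcww=>cwRccww=>cwScwccww=>cwcKcwccww=>cwcwRccwccww=>cwcwcwKccwccww=>cwcwcwwRcccwccww=>cwcwcwwScwcccwccww=>cwcwcwwRwcwcccwccww=>cwcwcwwcwKwcwcccwccww=>cwcwcwwcwwRcwcwcccwccww=>cwcwcwwcwwccwcwcccwccww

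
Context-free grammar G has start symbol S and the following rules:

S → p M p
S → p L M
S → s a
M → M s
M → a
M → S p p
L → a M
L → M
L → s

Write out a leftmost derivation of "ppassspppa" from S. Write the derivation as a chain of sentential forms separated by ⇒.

S ⇒ pLM   [S → p L M]
pLM ⇒ pMM   [L → M]
pMM ⇒ pSppM   [M → S p p]
pSppM ⇒ ppMpppM   [S → p M p]
ppMpppM ⇒ ppMspppM   [M → M s]
ppMspppM ⇒ ppMsspppM   [M → M s]
ppMsspppM ⇒ ppMssspppM   [M → M s]
ppMssspppM ⇒ ppassspppM   [M → a]
ppassspppM ⇒ ppassspppa   [M → a]

S ⇒ pLM ⇒ pMM ⇒ pSppM ⇒ ppMpppM ⇒ ppMspppM ⇒ ppMsspppM ⇒ ppMssspppM ⇒ ppassspppM ⇒ ppassspppa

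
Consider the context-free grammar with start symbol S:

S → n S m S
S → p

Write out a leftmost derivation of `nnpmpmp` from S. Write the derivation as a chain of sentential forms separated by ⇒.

S ⇒ nSmS ⇒ nnSmSmS ⇒ nnpmSmS ⇒ nnpmpmS ⇒ nnpmpmp

S ⇒ nSmS   [S → n S m S]
nSmS ⇒ nnSmSmS   [S → n S m S]
nnSmSmS ⇒ nnpmSmS   [S → p]
nnpmSmS ⇒ nnpmpmS   [S → p]
nnpmpmS ⇒ nnpmpmp   [S → p]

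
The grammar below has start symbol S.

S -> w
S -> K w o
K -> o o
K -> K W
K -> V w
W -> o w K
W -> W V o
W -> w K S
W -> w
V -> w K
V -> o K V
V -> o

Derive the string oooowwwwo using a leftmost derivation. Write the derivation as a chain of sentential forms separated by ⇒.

S ⇒ Kwo ⇒ KWwo ⇒ KWWwo ⇒ VwWWwo ⇒ oKVwWWwo ⇒ oooVwWWwo ⇒ oooowWWwo ⇒ oooowwWwo ⇒ oooowwwwo

S ⇒ Kwo   [S -> K w o]
Kwo ⇒ KWwo   [K -> K W]
KWwo ⇒ KWWwo   [K -> K W]
KWWwo ⇒ VwWWwo   [K -> V w]
VwWWwo ⇒ oKVwWWwo   [V -> o K V]
oKVwWWwo ⇒ oooVwWWwo   [K -> o o]
oooVwWWwo ⇒ oooowWWwo   [V -> o]
oooowWWwo ⇒ oooowwWwo   [W -> w]
oooowwWwo ⇒ oooowwwwo   [W -> w]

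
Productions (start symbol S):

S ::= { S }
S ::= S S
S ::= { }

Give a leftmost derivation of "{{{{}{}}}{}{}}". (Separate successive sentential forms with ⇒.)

S ⇒ {S} ⇒ {SS} ⇒ {SSS} ⇒ {{S}SS} ⇒ {{{S}}SS} ⇒ {{{SS}}SS} ⇒ {{{{}S}}SS} ⇒ {{{{}{}}}SS} ⇒ {{{{}{}}}{}S} ⇒ {{{{}{}}}{}{}}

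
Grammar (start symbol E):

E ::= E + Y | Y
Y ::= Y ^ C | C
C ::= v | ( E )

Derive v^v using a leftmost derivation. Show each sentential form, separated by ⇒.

E ⇒ Y ⇒ Y^C ⇒ C^C ⇒ v^C ⇒ v^v

E ⇒ Y   [E ::= Y]
Y ⇒ Y^C   [Y ::= Y ^ C]
Y^C ⇒ C^C   [Y ::= C]
C^C ⇒ v^C   [C ::= v]
v^C ⇒ v^v   [C ::= v]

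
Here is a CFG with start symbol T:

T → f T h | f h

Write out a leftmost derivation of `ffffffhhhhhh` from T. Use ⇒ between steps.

T⇒fTh⇒ffThh⇒fffThhh⇒ffffThhhh⇒fffffThhhhh⇒ffffffhhhhhh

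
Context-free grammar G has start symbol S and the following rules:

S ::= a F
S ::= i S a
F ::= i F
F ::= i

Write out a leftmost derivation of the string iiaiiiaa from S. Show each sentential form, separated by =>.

S => iSa   [S ::= i S a]
iSa => iiSaa   [S ::= i S a]
iiSaa => iiaFaa   [S ::= a F]
iiaFaa => iiaiFaa   [F ::= i F]
iiaiFaa => iiaiiFaa   [F ::= i F]
iiaiiFaa => iiaiiiaa   [F ::= i]

S => iSa => iiSaa => iiaFaa => iiaiFaa => iiaiiFaa => iiaiiiaa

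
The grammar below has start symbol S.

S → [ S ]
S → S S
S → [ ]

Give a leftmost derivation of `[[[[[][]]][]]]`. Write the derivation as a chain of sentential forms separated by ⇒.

S ⇒ [S] ⇒ [[S]] ⇒ [[SS]] ⇒ [[[S]S]] ⇒ [[[[S]]S]] ⇒ [[[[SS]]S]] ⇒ [[[[[]S]]S]] ⇒ [[[[[][]]]S]] ⇒ [[[[[][]]][]]]

S ⇒ [S]   [S → [ S ]]
[S] ⇒ [[S]]   [S → [ S ]]
[[S]] ⇒ [[SS]]   [S → S S]
[[SS]] ⇒ [[[S]S]]   [S → [ S ]]
[[[S]S]] ⇒ [[[[S]]S]]   [S → [ S ]]
[[[[S]]S]] ⇒ [[[[SS]]S]]   [S → S S]
[[[[SS]]S]] ⇒ [[[[[]S]]S]]   [S → [ ]]
[[[[[]S]]S]] ⇒ [[[[[][]]]S]]   [S → [ ]]
[[[[[][]]]S]] ⇒ [[[[[][]]][]]]   [S → [ ]]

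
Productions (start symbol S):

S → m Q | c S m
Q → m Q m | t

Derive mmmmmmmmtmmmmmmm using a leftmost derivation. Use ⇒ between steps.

S ⇒ mQ   [S → m Q]
mQ ⇒ mmQm   [Q → m Q m]
mmQm ⇒ mmmQmm   [Q → m Q m]
mmmQmm ⇒ mmmmQmmm   [Q → m Q m]
mmmmQmmm ⇒ mmmmmQmmmm   [Q → m Q m]
mmmmmQmmmm ⇒ mmmmmmQmmmmm   [Q → m Q m]
mmmmmmQmmmmm ⇒ mmmmmmmQmmmmmm   [Q → m Q m]
mmmmmmmQmmmmmm ⇒ mmmmmmmmQmmmmmmm   [Q → m Q m]
mmmmmmmmQmmmmmmm ⇒ mmmmmmmmtmmmmmmm   [Q → t]

S⇒mQ⇒mmQm⇒mmmQmm⇒mmmmQmmm⇒mmmmmQmmmm⇒mmmmmmQmmmmm⇒mmmmmmmQmmmmmm⇒mmmmmmmmQmmmmmmm⇒mmmmmmmmtmmmmmmm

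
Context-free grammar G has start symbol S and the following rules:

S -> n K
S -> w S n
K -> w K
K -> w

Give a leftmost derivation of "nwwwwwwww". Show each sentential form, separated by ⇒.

S ⇒ nK ⇒ nwK ⇒ nwwK ⇒ nwwwK ⇒ nwwwwK ⇒ nwwwwwK ⇒ nwwwwwwK ⇒ nwwwwwwwK ⇒ nwwwwwwww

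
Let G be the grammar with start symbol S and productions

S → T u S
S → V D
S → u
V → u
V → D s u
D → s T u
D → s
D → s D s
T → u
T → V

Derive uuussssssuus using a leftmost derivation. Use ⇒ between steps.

S ⇒ TuS ⇒ uuS ⇒ uuVD ⇒ uuuD ⇒ uuusDs ⇒ uuussTus ⇒ uuussVus ⇒ uuussDsuus ⇒ uuusssDssuus ⇒ uuussssssuus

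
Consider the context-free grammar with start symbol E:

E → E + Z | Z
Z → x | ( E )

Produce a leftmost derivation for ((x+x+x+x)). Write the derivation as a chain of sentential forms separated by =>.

E => Z   [E → Z]
Z => (E)   [Z → ( E )]
(E) => (Z)   [E → Z]
(Z) => ((E))   [Z → ( E )]
((E)) => ((E+Z))   [E → E + Z]
((E+Z)) => ((E+Z+Z))   [E → E + Z]
((E+Z+Z)) => ((E+Z+Z+Z))   [E → E + Z]
((E+Z+Z+Z)) => ((Z+Z+Z+Z))   [E → Z]
((Z+Z+Z+Z)) => ((x+Z+Z+Z))   [Z → x]
((x+Z+Z+Z)) => ((x+x+Z+Z))   [Z → x]
((x+x+Z+Z)) => ((x+x+x+Z))   [Z → x]
((x+x+x+Z)) => ((x+x+x+x))   [Z → x]

E=>Z=>(E)=>(Z)=>((E))=>((E+Z))=>((E+Z+Z))=>((E+Z+Z+Z))=>((Z+Z+Z+Z))=>((x+Z+Z+Z))=>((x+x+Z+Z))=>((x+x+x+Z))=>((x+x+x+x))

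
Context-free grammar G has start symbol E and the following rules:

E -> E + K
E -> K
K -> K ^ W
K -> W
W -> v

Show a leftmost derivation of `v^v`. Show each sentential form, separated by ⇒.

E ⇒ K ⇒ K^W ⇒ W^W ⇒ v^W ⇒ v^v

E ⇒ K   [E -> K]
K ⇒ K^W   [K -> K ^ W]
K^W ⇒ W^W   [K -> W]
W^W ⇒ v^W   [W -> v]
v^W ⇒ v^v   [W -> v]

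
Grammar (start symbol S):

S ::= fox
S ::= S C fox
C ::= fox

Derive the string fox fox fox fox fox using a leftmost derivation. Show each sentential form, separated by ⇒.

S ⇒ S C fox ⇒ S C fox C fox ⇒ fox C fox C fox ⇒ fox fox fox C fox ⇒ fox fox fox fox fox

S ⇒ S C fox   [S ::= S C fox]
S C fox ⇒ S C fox C fox   [S ::= S C fox]
S C fox C fox ⇒ fox C fox C fox   [S ::= fox]
fox C fox C fox ⇒ fox fox fox C fox   [C ::= fox]
fox fox fox C fox ⇒ fox fox fox fox fox   [C ::= fox]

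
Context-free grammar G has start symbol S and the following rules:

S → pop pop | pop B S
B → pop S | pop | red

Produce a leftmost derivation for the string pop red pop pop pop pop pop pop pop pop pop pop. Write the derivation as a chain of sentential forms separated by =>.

S => pop B S => pop red S => pop red pop B S => pop red pop pop S S => pop red pop pop pop B S S => pop red pop pop pop pop S S S => pop red pop pop pop pop pop pop S S => pop red pop pop pop pop pop pop pop pop S => pop red pop pop pop pop pop pop pop pop pop pop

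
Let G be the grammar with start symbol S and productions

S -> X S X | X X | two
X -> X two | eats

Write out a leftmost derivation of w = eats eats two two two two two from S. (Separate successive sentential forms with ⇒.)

S ⇒ X X ⇒ eats X ⇒ eats X two ⇒ eats X two two ⇒ eats X two two two ⇒ eats X two two two two ⇒ eats X two two two two two ⇒ eats eats two two two two two

S ⇒ X X   [S -> X X]
X X ⇒ eats X   [X -> eats]
eats X ⇒ eats X two   [X -> X two]
eats X two ⇒ eats X two two   [X -> X two]
eats X two two ⇒ eats X two two two   [X -> X two]
eats X two two two ⇒ eats X two two two two   [X -> X two]
eats X two two two two ⇒ eats X two two two two two   [X -> X two]
eats X two two two two two ⇒ eats eats two two two two two   [X -> eats]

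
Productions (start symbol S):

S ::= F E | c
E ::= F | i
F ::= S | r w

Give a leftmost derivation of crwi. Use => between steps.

S => FE => SE => cE => cF => cS => cFE => crwE => crwi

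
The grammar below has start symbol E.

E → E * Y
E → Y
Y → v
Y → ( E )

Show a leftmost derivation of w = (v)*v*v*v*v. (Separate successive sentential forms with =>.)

E=>E*Y=>E*Y*Y=>E*Y*Y*Y=>E*Y*Y*Y*Y=>Y*Y*Y*Y*Y=>(E)*Y*Y*Y*Y=>(Y)*Y*Y*Y*Y=>(v)*Y*Y*Y*Y=>(v)*v*Y*Y*Y=>(v)*v*v*Y*Y=>(v)*v*v*v*Y=>(v)*v*v*v*v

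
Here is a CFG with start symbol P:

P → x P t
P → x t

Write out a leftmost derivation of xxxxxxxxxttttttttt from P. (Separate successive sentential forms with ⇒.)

P ⇒ xPt ⇒ xxPtt ⇒ xxxPttt ⇒ xxxxPtttt ⇒ xxxxxPttttt ⇒ xxxxxxPtttttt ⇒ xxxxxxxPttttttt ⇒ xxxxxxxxPtttttttt ⇒ xxxxxxxxxttttttttt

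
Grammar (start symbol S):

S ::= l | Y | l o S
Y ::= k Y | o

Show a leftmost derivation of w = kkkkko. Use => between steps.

S => Y => kY => kkY => kkkY => kkkkY => kkkkkY => kkkkko

S => Y   [S ::= Y]
Y => kY   [Y ::= k Y]
kY => kkY   [Y ::= k Y]
kkY => kkkY   [Y ::= k Y]
kkkY => kkkkY   [Y ::= k Y]
kkkkY => kkkkkY   [Y ::= k Y]
kkkkkY => kkkkko   [Y ::= o]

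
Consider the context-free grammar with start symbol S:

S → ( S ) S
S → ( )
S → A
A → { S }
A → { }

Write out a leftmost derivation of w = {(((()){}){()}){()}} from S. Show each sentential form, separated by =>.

S => A   [S → A]
A => {S}   [A → { S }]
{S} => {(S)S}   [S → ( S ) S]
{(S)S} => {((S)S)S}   [S → ( S ) S]
{((S)S)S} => {(((S)S)S)S}   [S → ( S ) S]
{(((S)S)S)S} => {(((())S)S)S}   [S → ( )]
{(((())S)S)S} => {(((())A)S)S}   [S → A]
{(((())A)S)S} => {(((()){})S)S}   [A → { }]
{(((()){})S)S} => {(((()){})A)S}   [S → A]
{(((()){})A)S} => {(((()){}){S})S}   [A → { S }]
{(((()){}){S})S} => {(((()){}){()})S}   [S → ( )]
{(((()){}){()})S} => {(((()){}){()})A}   [S → A]
{(((()){}){()})A} => {(((()){}){()}){S}}   [A → { S }]
{(((()){}){()}){S}} => {(((()){}){()}){()}}   [S → ( )]

S => A => {S} => {(S)S} => {((S)S)S} => {(((S)S)S)S} => {(((())S)S)S} => {(((())A)S)S} => {(((()){})S)S} => {(((()){})A)S} => {(((()){}){S})S} => {(((()){}){()})S} => {(((()){}){()})A} => {(((()){}){()}){S}} => {(((()){}){()}){()}}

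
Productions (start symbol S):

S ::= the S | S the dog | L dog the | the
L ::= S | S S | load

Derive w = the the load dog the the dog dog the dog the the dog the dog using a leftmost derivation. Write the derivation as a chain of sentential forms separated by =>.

S => the S => the S the dog => the S the dog the dog => the L dog the the dog the dog => the S dog the the dog the dog => the L dog the dog the the dog the dog => the S S dog the dog the the dog the dog => the the S dog the dog the the dog the dog => the the S the dog dog the dog the the dog the dog => the the L dog the the dog dog the dog the the dog the dog => the the load dog the the dog dog the dog the the dog the dog

S => the S   [S ::= the S]
the S => the S the dog   [S ::= S the dog]
the S the dog => the S the dog the dog   [S ::= S the dog]
the S the dog the dog => the L dog the the dog the dog   [S ::= L dog the]
the L dog the the dog the dog => the S dog the the dog the dog   [L ::= S]
the S dog the the dog the dog => the L dog the dog the the dog the dog   [S ::= L dog the]
the L dog the dog the the dog the dog => the S S dog the dog the the dog the dog   [L ::= S S]
the S S dog the dog the the dog the dog => the the S dog the dog the the dog the dog   [S ::= the]
the the S dog the dog the the dog the dog => the the S the dog dog the dog the the dog the dog   [S ::= S the dog]
the the S the dog dog the dog the the dog the dog => the the L dog the the dog dog the dog the the dog the dog   [S ::= L dog the]
the the L dog the the dog dog the dog the the dog the dog => the the load dog the the dog dog the dog the the dog the dog   [L ::= load]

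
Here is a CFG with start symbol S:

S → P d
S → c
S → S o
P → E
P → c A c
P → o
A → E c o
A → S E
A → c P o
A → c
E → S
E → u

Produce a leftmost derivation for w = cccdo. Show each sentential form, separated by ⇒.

S ⇒ So ⇒ Pdo ⇒ cAcdo ⇒ cccdo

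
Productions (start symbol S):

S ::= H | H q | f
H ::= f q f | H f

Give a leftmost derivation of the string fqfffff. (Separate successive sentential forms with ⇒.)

S ⇒ H   [S ::= H]
H ⇒ Hf   [H ::= H f]
Hf ⇒ Hff   [H ::= H f]
Hff ⇒ Hfff   [H ::= H f]
Hfff ⇒ Hffff   [H ::= H f]
Hffff ⇒ fqfffff   [H ::= f q f]

S⇒H⇒Hf⇒Hff⇒Hfff⇒Hffff⇒fqfffff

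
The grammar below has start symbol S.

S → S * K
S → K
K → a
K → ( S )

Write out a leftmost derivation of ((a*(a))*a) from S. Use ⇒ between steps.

S ⇒ K   [S → K]
K ⇒ (S)   [K → ( S )]
(S) ⇒ (S*K)   [S → S * K]
(S*K) ⇒ (K*K)   [S → K]
(K*K) ⇒ ((S)*K)   [K → ( S )]
((S)*K) ⇒ ((S*K)*K)   [S → S * K]
((S*K)*K) ⇒ ((K*K)*K)   [S → K]
((K*K)*K) ⇒ ((a*K)*K)   [K → a]
((a*K)*K) ⇒ ((a*(S))*K)   [K → ( S )]
((a*(S))*K) ⇒ ((a*(K))*K)   [S → K]
((a*(K))*K) ⇒ ((a*(a))*K)   [K → a]
((a*(a))*K) ⇒ ((a*(a))*a)   [K → a]

S ⇒ K ⇒ (S) ⇒ (S*K) ⇒ (K*K) ⇒ ((S)*K) ⇒ ((S*K)*K) ⇒ ((K*K)*K) ⇒ ((a*K)*K) ⇒ ((a*(S))*K) ⇒ ((a*(K))*K) ⇒ ((a*(a))*K) ⇒ ((a*(a))*a)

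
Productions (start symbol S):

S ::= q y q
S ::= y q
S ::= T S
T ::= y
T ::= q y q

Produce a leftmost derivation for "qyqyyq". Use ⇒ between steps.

S ⇒ TS ⇒ qyqS ⇒ qyqTS ⇒ qyqyS ⇒ qyqyyq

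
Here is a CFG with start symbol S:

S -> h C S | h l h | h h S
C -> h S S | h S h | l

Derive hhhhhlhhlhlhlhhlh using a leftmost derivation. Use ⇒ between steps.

S⇒hCS⇒hhSSS⇒hhhhSSS⇒hhhhhlhSS⇒hhhhhlhhCSS⇒hhhhhlhhlSS⇒hhhhhlhhlhCSS⇒hhhhhlhhlhlSS⇒hhhhhlhhlhlhlhS⇒hhhhhlhhlhlhlhhlh

S ⇒ hCS   [S -> h C S]
hCS ⇒ hhSSS   [C -> h S S]
hhSSS ⇒ hhhhSSS   [S -> h h S]
hhhhSSS ⇒ hhhhhlhSS   [S -> h l h]
hhhhhlhSS ⇒ hhhhhlhhCSS   [S -> h C S]
hhhhhlhhCSS ⇒ hhhhhlhhlSS   [C -> l]
hhhhhlhhlSS ⇒ hhhhhlhhlhCSS   [S -> h C S]
hhhhhlhhlhCSS ⇒ hhhhhlhhlhlSS   [C -> l]
hhhhhlhhlhlSS ⇒ hhhhhlhhlhlhlhS   [S -> h l h]
hhhhhlhhlhlhlhS ⇒ hhhhhlhhlhlhlhhlh   [S -> h l h]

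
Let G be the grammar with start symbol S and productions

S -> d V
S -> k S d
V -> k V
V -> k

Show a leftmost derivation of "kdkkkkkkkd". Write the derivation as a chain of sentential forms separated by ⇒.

S ⇒ kSd ⇒ kdVd ⇒ kdkVd ⇒ kdkkVd ⇒ kdkkkVd ⇒ kdkkkkVd ⇒ kdkkkkkVd ⇒ kdkkkkkkVd ⇒ kdkkkkkkkd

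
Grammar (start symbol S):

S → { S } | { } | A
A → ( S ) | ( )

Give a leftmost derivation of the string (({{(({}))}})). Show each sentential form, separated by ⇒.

S ⇒ A ⇒ (S) ⇒ (A) ⇒ ((S)) ⇒ (({S})) ⇒ (({{S}})) ⇒ (({{A}})) ⇒ (({{(S)}})) ⇒ (({{(A)}})) ⇒ (({{((S))}})) ⇒ (({{(({}))}}))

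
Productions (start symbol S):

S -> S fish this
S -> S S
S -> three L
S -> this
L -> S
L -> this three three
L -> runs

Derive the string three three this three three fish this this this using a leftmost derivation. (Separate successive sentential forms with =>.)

S => three L => three S => three S S => three S S S => three S fish this S S => three three L fish this S S => three three this three three fish this S S => three three this three three fish this this S => three three this three three fish this this this

S => three L   [S -> three L]
three L => three S   [L -> S]
three S => three S S   [S -> S S]
three S S => three S S S   [S -> S S]
three S S S => three S fish this S S   [S -> S fish this]
three S fish this S S => three three L fish this S S   [S -> three L]
three three L fish this S S => three three this three three fish this S S   [L -> this three three]
three three this three three fish this S S => three three this three three fish this this S   [S -> this]
three three this three three fish this this S => three three this three three fish this this this   [S -> this]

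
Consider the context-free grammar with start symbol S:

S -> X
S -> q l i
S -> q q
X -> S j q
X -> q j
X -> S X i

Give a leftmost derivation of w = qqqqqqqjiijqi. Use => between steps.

S=>X=>SXi=>qqXi=>qqSjqi=>qqXjqi=>qqSXijqi=>qqqqXijqi=>qqqqSXiijqi=>qqqqqqXiijqi=>qqqqqqqjiijqi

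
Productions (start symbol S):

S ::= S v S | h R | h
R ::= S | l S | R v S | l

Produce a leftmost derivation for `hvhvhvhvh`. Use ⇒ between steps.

S ⇒ SvS ⇒ SvSvS ⇒ SvSvSvS ⇒ SvSvSvSvS ⇒ hvSvSvSvS ⇒ hvhvSvSvS ⇒ hvhvhvSvS ⇒ hvhvhvhvS ⇒ hvhvhvhvh

S ⇒ SvS   [S ::= S v S]
SvS ⇒ SvSvS   [S ::= S v S]
SvSvS ⇒ SvSvSvS   [S ::= S v S]
SvSvSvS ⇒ SvSvSvSvS   [S ::= S v S]
SvSvSvSvS ⇒ hvSvSvSvS   [S ::= h]
hvSvSvSvS ⇒ hvhvSvSvS   [S ::= h]
hvhvSvSvS ⇒ hvhvhvSvS   [S ::= h]
hvhvhvSvS ⇒ hvhvhvhvS   [S ::= h]
hvhvhvhvS ⇒ hvhvhvhvh   [S ::= h]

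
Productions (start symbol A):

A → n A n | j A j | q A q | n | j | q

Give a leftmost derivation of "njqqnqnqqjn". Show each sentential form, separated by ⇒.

A ⇒ nAn ⇒ njAjn ⇒ njqAqjn ⇒ njqqAqqjn ⇒ njqqnAnqqjn ⇒ njqqnqnqqjn

A ⇒ nAn   [A → n A n]
nAn ⇒ njAjn   [A → j A j]
njAjn ⇒ njqAqjn   [A → q A q]
njqAqjn ⇒ njqqAqqjn   [A → q A q]
njqqAqqjn ⇒ njqqnAnqqjn   [A → n A n]
njqqnAnqqjn ⇒ njqqnqnqqjn   [A → q]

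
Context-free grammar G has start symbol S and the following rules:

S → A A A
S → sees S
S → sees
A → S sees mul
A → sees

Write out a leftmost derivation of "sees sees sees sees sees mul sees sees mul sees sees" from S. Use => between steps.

S => A A A => S sees mul A A => A A A sees mul A A => sees A A sees mul A A => sees S sees mul A sees mul A A => sees A A A sees mul A sees mul A A => sees sees A A sees mul A sees mul A A => sees sees sees A sees mul A sees mul A A => sees sees sees sees sees mul A sees mul A A => sees sees sees sees sees mul sees sees mul A A => sees sees sees sees sees mul sees sees mul sees A => sees sees sees sees sees mul sees sees mul sees sees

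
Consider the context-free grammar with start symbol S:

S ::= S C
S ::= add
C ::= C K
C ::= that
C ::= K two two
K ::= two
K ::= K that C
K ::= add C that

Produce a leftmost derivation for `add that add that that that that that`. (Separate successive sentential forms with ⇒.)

S ⇒ S C ⇒ S C C ⇒ S C C C ⇒ S C C C C ⇒ add C C C C ⇒ add C K C C C ⇒ add that K C C C ⇒ add that add C that C C C ⇒ add that add that that C C C ⇒ add that add that that that C C ⇒ add that add that that that that C ⇒ add that add that that that that that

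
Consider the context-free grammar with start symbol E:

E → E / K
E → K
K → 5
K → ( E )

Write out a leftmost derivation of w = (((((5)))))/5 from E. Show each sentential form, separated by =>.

E=>E/K=>K/K=>(E)/K=>(K)/K=>((E))/K=>((K))/K=>(((E)))/K=>(((K)))/K=>((((E))))/K=>((((K))))/K=>(((((E)))))/K=>(((((K)))))/K=>(((((5)))))/K=>(((((5)))))/5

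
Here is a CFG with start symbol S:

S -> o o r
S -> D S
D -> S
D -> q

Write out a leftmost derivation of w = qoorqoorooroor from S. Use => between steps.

S=>DS=>SS=>DSS=>SSS=>DSSS=>qSSS=>qDSSS=>qSSSS=>qoorSSS=>qoorDSSS=>qoorqSSS=>qoorqoorSS=>qoorqooroorS=>qoorqoorooroor

S => DS   [S -> D S]
DS => SS   [D -> S]
SS => DSS   [S -> D S]
DSS => SSS   [D -> S]
SSS => DSSS   [S -> D S]
DSSS => qSSS   [D -> q]
qSSS => qDSSS   [S -> D S]
qDSSS => qSSSS   [D -> S]
qSSSS => qoorSSS   [S -> o o r]
qoorSSS => qoorDSSS   [S -> D S]
qoorDSSS => qoorqSSS   [D -> q]
qoorqSSS => qoorqoorSS   [S -> o o r]
qoorqoorSS => qoorqooroorS   [S -> o o r]
qoorqooroorS => qoorqoorooroor   [S -> o o r]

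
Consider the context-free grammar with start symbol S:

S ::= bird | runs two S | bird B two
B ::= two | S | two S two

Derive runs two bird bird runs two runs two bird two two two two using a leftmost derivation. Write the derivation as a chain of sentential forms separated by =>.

S => runs two S => runs two bird B two => runs two bird S two => runs two bird bird B two two => runs two bird bird S two two => runs two bird bird runs two S two two => runs two bird bird runs two runs two S two two => runs two bird bird runs two runs two bird B two two two => runs two bird bird runs two runs two bird two two two two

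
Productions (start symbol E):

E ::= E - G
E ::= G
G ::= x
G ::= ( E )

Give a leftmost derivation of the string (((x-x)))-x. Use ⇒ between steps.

E ⇒ E-G ⇒ G-G ⇒ (E)-G ⇒ (G)-G ⇒ ((E))-G ⇒ ((G))-G ⇒ (((E)))-G ⇒ (((E-G)))-G ⇒ (((G-G)))-G ⇒ (((x-G)))-G ⇒ (((x-x)))-G ⇒ (((x-x)))-x

E ⇒ E-G   [E ::= E - G]
E-G ⇒ G-G   [E ::= G]
G-G ⇒ (E)-G   [G ::= ( E )]
(E)-G ⇒ (G)-G   [E ::= G]
(G)-G ⇒ ((E))-G   [G ::= ( E )]
((E))-G ⇒ ((G))-G   [E ::= G]
((G))-G ⇒ (((E)))-G   [G ::= ( E )]
(((E)))-G ⇒ (((E-G)))-G   [E ::= E - G]
(((E-G)))-G ⇒ (((G-G)))-G   [E ::= G]
(((G-G)))-G ⇒ (((x-G)))-G   [G ::= x]
(((x-G)))-G ⇒ (((x-x)))-G   [G ::= x]
(((x-x)))-G ⇒ (((x-x)))-x   [G ::= x]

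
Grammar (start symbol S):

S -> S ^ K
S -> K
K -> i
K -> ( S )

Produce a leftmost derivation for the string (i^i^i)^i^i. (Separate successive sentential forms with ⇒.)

S⇒S^K⇒S^K^K⇒K^K^K⇒(S)^K^K⇒(S^K)^K^K⇒(S^K^K)^K^K⇒(K^K^K)^K^K⇒(i^K^K)^K^K⇒(i^i^K)^K^K⇒(i^i^i)^K^K⇒(i^i^i)^i^K⇒(i^i^i)^i^i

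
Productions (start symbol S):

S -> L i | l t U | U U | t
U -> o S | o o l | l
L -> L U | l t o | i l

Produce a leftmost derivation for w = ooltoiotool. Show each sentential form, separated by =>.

S => UU => oSU => oUUU => ooSUU => ooLiUU => ooltoiUU => ooltoioSU => ooltoiotU => ooltoiotool

S => UU   [S -> U U]
UU => oSU   [U -> o S]
oSU => oUUU   [S -> U U]
oUUU => ooSUU   [U -> o S]
ooSUU => ooLiUU   [S -> L i]
ooLiUU => ooltoiUU   [L -> l t o]
ooltoiUU => ooltoioSU   [U -> o S]
ooltoioSU => ooltoiotU   [S -> t]
ooltoiotU => ooltoiotool   [U -> o o l]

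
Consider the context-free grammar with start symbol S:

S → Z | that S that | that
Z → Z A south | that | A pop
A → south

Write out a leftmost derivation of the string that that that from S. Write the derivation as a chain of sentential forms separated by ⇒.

S ⇒ that S that   [S → that S that]
that S that ⇒ that Z that   [S → Z]
that Z that ⇒ that that that   [Z → that]

S ⇒ that S that ⇒ that Z that ⇒ that that that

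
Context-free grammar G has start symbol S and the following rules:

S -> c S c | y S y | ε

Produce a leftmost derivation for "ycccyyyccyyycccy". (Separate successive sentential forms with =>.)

S => ySy => ycScy => yccSccy => ycccScccy => ycccySycccy => ycccyySyycccy => ycccyyySyyycccy => ycccyyycScyyycccy => ycccyyyccyyycccy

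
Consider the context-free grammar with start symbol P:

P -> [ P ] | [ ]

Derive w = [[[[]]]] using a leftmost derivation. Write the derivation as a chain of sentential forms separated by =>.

P=>[P]=>[[P]]=>[[[P]]]=>[[[[]]]]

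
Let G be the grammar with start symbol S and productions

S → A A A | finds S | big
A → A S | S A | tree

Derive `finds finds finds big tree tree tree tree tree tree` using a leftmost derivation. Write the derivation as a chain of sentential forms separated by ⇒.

S ⇒ A A A ⇒ S A A A ⇒ A A A A A A ⇒ S A A A A A A ⇒ finds S A A A A A A ⇒ finds finds S A A A A A A ⇒ finds finds finds S A A A A A A ⇒ finds finds finds big A A A A A A ⇒ finds finds finds big tree A A A A A ⇒ finds finds finds big tree tree A A A A ⇒ finds finds finds big tree tree tree A A A ⇒ finds finds finds big tree tree tree tree A A ⇒ finds finds finds big tree tree tree tree tree A ⇒ finds finds finds big tree tree tree tree tree tree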